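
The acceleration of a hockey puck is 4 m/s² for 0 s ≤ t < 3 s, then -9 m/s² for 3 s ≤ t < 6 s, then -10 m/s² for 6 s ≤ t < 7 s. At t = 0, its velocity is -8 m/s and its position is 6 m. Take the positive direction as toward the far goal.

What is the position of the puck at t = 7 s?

On each constant-a segment, Δv = aΔt and Δx = v₀Δt + ½aΔt²; chain segment to segment.
0–3 s: v starts -8 m/s; Δx = -8·3 + ½·4·3² = -6 m; v ends 4 m/s.
3–6 s: v starts 4 m/s; Δx = 4·3 + ½·-9·3² = -28.5 m; v ends -23 m/s.
6–7 s: v starts -23 m/s; Δx = -23·1 + ½·-10·1² = -28 m; v ends -33 m/s.
x(7) = 6 + Σ Δx = -56.5 m.

-56.5 m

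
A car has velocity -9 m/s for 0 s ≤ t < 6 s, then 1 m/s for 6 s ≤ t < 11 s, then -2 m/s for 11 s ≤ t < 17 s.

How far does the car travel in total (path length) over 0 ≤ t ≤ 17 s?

Total distance travelled is ∫|v| dt — sum the magnitudes of each area piece.
0–6 s: |-9| × 6 = 54 m
6–11 s: |1| × 5 = 5 m
11–17 s: |-2| × 6 = 12 m
Total distance = 71 m

71 m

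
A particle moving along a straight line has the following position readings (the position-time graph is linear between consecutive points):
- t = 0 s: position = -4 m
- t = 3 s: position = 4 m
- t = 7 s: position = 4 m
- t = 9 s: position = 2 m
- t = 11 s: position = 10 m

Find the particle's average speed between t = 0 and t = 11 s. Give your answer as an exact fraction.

Average speed = (total path length)/(elapsed time); on a piecewise-linear x-t graph the path length is Σ|Δx|.
0–3 s: |Δx| = |4 − -4| = 8 m
3–7 s: |Δx| = |4 − 4| = 0 m
7–9 s: |Δx| = |2 − 4| = 2 m
9–11 s: |Δx| = |10 − 2| = 8 m
Total path = 18 m; average speed = 18/11 = 18/11 m/s.

18/11 m/s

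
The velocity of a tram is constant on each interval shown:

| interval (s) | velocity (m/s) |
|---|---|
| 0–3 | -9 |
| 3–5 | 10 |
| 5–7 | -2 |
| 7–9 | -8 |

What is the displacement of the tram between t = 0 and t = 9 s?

Displacement is the signed area under the v-t curve.
0–3 s: -9 × 3 = -27 m
3–5 s: 10 × 2 = 20 m
5–7 s: -2 × 2 = -4 m
7–9 s: -8 × 2 = -16 m
Net displacement = -27 m

-27 m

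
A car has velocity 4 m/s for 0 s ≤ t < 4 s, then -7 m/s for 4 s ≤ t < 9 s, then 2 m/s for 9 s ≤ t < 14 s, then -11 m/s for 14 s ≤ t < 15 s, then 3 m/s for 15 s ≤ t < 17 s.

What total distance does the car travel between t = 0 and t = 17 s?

78 m

Total distance travelled is ∫|v| dt — sum the magnitudes of each area piece.
0–4 s: |4| × 4 = 16 m
4–9 s: |-7| × 5 = 35 m
9–14 s: |2| × 5 = 10 m
14–15 s: |-11| × 1 = 11 m
15–17 s: |3| × 2 = 6 m
Total distance = 78 m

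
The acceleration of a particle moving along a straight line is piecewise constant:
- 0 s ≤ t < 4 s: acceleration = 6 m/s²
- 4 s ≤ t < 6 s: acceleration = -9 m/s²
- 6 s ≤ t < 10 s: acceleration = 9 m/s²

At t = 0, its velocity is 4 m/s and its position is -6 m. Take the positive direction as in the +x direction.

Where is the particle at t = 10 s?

208 m

On each constant-a segment, Δv = aΔt and Δx = v₀Δt + ½aΔt²; chain segment to segment.
0–4 s: v starts 4 m/s; Δx = 4·4 + ½·6·4² = 64 m; v ends 28 m/s.
4–6 s: v starts 28 m/s; Δx = 28·2 + ½·-9·2² = 38 m; v ends 10 m/s.
6–10 s: v starts 10 m/s; Δx = 10·4 + ½·9·4² = 112 m; v ends 46 m/s.
x(10) = -6 + Σ Δx = 208 m.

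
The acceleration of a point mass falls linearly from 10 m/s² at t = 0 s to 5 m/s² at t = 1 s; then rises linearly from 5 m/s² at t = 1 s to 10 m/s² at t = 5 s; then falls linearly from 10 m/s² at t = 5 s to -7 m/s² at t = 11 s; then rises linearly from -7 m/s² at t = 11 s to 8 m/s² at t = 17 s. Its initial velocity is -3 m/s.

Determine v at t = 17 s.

46.5 m/s

Δv equals the area under the a-t graph; then v = v₀ + Δv.
0–1 s: ½(10 + 5)(1) = 7.5 m/s
1–5 s: ½(5 + 10)(4) = 30 m/s
5–11 s: ½(10 + -7)(6) = 9 m/s
11–17 s: ½(-7 + 8)(6) = 3 m/s
Δv = 49.5 m/s, so v(17) = -3 + (49.5) = 46.5 m/s.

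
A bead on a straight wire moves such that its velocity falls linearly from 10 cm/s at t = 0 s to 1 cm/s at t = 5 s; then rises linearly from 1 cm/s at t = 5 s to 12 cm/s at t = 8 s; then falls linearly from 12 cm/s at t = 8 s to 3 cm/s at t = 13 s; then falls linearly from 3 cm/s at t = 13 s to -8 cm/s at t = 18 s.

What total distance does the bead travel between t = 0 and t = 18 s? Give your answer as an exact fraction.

1112/11 cm

Total distance travelled is ∫|v| dt — sum the magnitudes of each area piece.
0–5 s: |½(10 + 1)(5)| = 27.5 cm
5–8 s: |½(1 + 12)(3)| = 19.5 cm
8–13 s: |½(12 + 3)(5)| = 37.5 cm
13–18 s: v = 0 at t = 158/11 s; triangle areas 45/22 + 160/11 = 365/22 cm
Total distance = 1112/11 cm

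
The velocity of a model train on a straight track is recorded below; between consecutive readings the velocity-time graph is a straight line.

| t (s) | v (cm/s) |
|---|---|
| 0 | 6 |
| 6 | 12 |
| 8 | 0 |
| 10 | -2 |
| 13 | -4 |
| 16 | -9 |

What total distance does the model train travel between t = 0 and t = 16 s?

Total distance travelled is ∫|v| dt — sum the magnitudes of each area piece.
0–6 s: |½(6 + 12)(6)| = 54 cm
6–8 s: |½(12 + 0)(2)| = 12 cm
8–10 s: |½(0 + -2)(2)| = 2 cm
10–13 s: |½(-2 + -4)(3)| = 9 cm
13–16 s: |½(-4 + -9)(3)| = 19.5 cm
Total distance = 96.5 cm

96.5 cm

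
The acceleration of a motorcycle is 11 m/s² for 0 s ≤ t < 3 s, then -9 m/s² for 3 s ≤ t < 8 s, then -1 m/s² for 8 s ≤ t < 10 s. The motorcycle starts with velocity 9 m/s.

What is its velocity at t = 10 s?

Δv equals the area under the a-t graph; then v = v₀ + Δv.
0–3 s: 11 × 3 = 33 m/s
3–8 s: -9 × 5 = -45 m/s
8–10 s: -1 × 2 = -2 m/s
Δv = -14 m/s, so v(10) = 9 + (-14) = -5 m/s.

-5 m/s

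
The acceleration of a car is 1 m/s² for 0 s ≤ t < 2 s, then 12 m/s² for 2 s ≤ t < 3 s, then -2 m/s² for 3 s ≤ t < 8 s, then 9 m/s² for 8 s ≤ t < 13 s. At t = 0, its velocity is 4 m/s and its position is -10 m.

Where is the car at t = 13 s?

On each constant-a segment, Δv = aΔt and Δx = v₀Δt + ½aΔt²; chain segment to segment.
0–2 s: v starts 4 m/s; Δx = 4·2 + ½·1·2² = 10 m; v ends 6 m/s.
2–3 s: v starts 6 m/s; Δx = 6·1 + ½·12·1² = 12 m; v ends 18 m/s.
3–8 s: v starts 18 m/s; Δx = 18·5 + ½·-2·5² = 65 m; v ends 8 m/s.
8–13 s: v starts 8 m/s; Δx = 8·5 + ½·9·5² = 152.5 m; v ends 53 m/s.
x(13) = -10 + Σ Δx = 229.5 m.

229.5 m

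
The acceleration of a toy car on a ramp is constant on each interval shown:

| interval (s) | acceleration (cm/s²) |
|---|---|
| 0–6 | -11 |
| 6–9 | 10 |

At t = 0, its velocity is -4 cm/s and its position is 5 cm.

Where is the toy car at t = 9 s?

On each constant-a segment, Δv = aΔt and Δx = v₀Δt + ½aΔt²; chain segment to segment.
0–6 s: v starts -4 cm/s; Δx = -4·6 + ½·-11·6² = -222 cm; v ends -70 cm/s.
6–9 s: v starts -70 cm/s; Δx = -70·3 + ½·10·3² = -165 cm; v ends -40 cm/s.
x(9) = 5 + Σ Δx = -382 cm.

-382 cm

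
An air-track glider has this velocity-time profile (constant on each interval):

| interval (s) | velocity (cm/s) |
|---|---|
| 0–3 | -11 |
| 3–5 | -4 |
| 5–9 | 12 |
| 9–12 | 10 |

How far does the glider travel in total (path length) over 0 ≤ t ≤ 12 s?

Total distance travelled is ∫|v| dt — sum the magnitudes of each area piece.
0–3 s: |-11| × 3 = 33 cm
3–5 s: |-4| × 2 = 8 cm
5–9 s: |12| × 4 = 48 cm
9–12 s: |10| × 3 = 30 cm
Total distance = 119 cm

119 cm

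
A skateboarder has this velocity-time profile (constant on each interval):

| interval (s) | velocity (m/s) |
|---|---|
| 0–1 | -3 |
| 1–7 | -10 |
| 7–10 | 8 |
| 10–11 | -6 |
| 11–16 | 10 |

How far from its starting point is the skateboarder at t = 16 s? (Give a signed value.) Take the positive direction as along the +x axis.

5 m

Displacement is the signed area under the v-t curve.
0–1 s: -3 × 1 = -3 m
1–7 s: -10 × 6 = -60 m
7–10 s: 8 × 3 = 24 m
10–11 s: -6 × 1 = -6 m
11–16 s: 10 × 5 = 50 m
Net displacement = 5 m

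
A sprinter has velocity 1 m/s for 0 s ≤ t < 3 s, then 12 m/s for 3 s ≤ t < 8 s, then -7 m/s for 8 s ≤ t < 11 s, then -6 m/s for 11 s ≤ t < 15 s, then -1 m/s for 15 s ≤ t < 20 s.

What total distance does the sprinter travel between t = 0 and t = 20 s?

113 m

Distance (not displacement) is the total path length: add the absolute areas under v-t.
0–3 s: |1| × 3 = 3 m
3–8 s: |12| × 5 = 60 m
8–11 s: |-7| × 3 = 21 m
11–15 s: |-6| × 4 = 24 m
15–20 s: |-1| × 5 = 5 m
Total distance = 113 m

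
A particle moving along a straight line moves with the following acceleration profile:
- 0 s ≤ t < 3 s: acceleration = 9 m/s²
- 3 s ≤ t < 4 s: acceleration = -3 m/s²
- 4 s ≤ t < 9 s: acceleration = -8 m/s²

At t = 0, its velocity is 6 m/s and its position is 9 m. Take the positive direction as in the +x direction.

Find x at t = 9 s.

On each constant-a segment, Δv = aΔt and Δx = v₀Δt + ½aΔt²; chain segment to segment.
0–3 s: v starts 6 m/s; Δx = 6·3 + ½·9·3² = 58.5 m; v ends 33 m/s.
3–4 s: v starts 33 m/s; Δx = 33·1 + ½·-3·1² = 31.5 m; v ends 30 m/s.
4–9 s: v starts 30 m/s; Δx = 30·5 + ½·-8·5² = 50 m; v ends -10 m/s.
x(9) = 9 + Σ Δx = 149 m.

149 m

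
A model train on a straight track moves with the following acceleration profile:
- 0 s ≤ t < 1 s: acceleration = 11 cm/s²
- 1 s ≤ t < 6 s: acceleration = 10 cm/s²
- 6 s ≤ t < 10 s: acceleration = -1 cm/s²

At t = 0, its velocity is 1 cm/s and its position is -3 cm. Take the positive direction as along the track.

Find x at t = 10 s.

On each constant-a segment, Δv = aΔt and Δx = v₀Δt + ½aΔt²; chain segment to segment.
0–1 s: v starts 1 cm/s; Δx = 1·1 + ½·11·1² = 6.5 cm; v ends 12 cm/s.
1–6 s: v starts 12 cm/s; Δx = 12·5 + ½·10·5² = 185 cm; v ends 62 cm/s.
6–10 s: v starts 62 cm/s; Δx = 62·4 + ½·-1·4² = 240 cm; v ends 58 cm/s.
x(10) = -3 + Σ Δx = 428.5 cm.

428.5 cm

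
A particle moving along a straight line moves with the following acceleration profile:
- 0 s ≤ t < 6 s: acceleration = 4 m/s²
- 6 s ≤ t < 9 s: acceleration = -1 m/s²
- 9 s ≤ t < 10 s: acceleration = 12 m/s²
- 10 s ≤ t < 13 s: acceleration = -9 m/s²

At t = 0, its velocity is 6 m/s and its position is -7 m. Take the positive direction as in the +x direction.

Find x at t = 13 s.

On each constant-a segment, Δv = aΔt and Δx = v₀Δt + ½aΔt²; chain segment to segment.
0–6 s: v starts 6 m/s; Δx = 6·6 + ½·4·6² = 108 m; v ends 30 m/s.
6–9 s: v starts 30 m/s; Δx = 30·3 + ½·-1·3² = 85.5 m; v ends 27 m/s.
9–10 s: v starts 27 m/s; Δx = 27·1 + ½·12·1² = 33 m; v ends 39 m/s.
10–13 s: v starts 39 m/s; Δx = 39·3 + ½·-9·3² = 76.5 m; v ends 12 m/s.
x(13) = -7 + Σ Δx = 296 m.

296 m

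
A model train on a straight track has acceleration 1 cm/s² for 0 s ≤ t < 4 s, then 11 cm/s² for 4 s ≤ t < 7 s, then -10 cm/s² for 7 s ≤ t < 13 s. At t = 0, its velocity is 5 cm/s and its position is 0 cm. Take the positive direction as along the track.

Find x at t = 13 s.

176.5 cm

On each constant-a segment, Δv = aΔt and Δx = v₀Δt + ½aΔt²; chain segment to segment.
0–4 s: v starts 5 cm/s; Δx = 5·4 + ½·1·4² = 28 cm; v ends 9 cm/s.
4–7 s: v starts 9 cm/s; Δx = 9·3 + ½·11·3² = 76.5 cm; v ends 42 cm/s.
7–13 s: v starts 42 cm/s; Δx = 42·6 + ½·-10·6² = 72 cm; v ends -18 cm/s.
x(13) = 0 + Σ Δx = 176.5 cm.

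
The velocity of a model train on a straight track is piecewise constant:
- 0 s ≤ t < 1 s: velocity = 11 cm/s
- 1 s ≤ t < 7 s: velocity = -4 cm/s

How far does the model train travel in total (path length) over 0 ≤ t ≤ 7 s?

Distance (not displacement) is the total path length: add the absolute areas under v-t.
0–1 s: |11| × 1 = 11 cm
1–7 s: |-4| × 6 = 24 cm
Total distance = 35 cm

35 cm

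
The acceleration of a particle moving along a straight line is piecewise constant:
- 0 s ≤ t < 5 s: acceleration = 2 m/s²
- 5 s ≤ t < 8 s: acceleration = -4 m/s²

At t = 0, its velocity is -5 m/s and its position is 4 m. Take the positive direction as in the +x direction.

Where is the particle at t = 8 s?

1 m

On each constant-a segment, Δv = aΔt and Δx = v₀Δt + ½aΔt²; chain segment to segment.
0–5 s: v starts -5 m/s; Δx = -5·5 + ½·2·5² = 0 m; v ends 5 m/s.
5–8 s: v starts 5 m/s; Δx = 5·3 + ½·-4·3² = -3 m; v ends -7 m/s.
x(8) = 4 + Σ Δx = 1 m.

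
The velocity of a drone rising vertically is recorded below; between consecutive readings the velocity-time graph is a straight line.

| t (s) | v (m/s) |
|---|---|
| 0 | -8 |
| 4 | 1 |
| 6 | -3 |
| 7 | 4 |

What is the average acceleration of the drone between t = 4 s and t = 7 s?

1 m/s²

Average acceleration = Δv/Δt = (4 − 1)/(7 − 4) = 1 m/s².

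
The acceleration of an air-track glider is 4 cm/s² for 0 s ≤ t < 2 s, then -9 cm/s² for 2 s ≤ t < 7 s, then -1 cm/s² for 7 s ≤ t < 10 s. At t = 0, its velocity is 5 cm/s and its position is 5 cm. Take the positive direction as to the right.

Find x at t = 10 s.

On each constant-a segment, Δv = aΔt and Δx = v₀Δt + ½aΔt²; chain segment to segment.
0–2 s: v starts 5 cm/s; Δx = 5·2 + ½·4·2² = 18 cm; v ends 13 cm/s.
2–7 s: v starts 13 cm/s; Δx = 13·5 + ½·-9·5² = -47.5 cm; v ends -32 cm/s.
7–10 s: v starts -32 cm/s; Δx = -32·3 + ½·-1·3² = -100.5 cm; v ends -35 cm/s.
x(10) = 5 + Σ Δx = -125 cm.

-125 cm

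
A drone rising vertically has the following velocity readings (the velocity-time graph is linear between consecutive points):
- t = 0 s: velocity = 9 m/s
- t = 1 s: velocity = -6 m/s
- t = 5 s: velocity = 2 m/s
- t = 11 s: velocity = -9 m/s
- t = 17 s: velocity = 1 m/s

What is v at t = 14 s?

On 11–17 s the graph is linear from -9 to 1 m/s: v(14) = -9 + (1 − -9)·(14 − 11)/(17 − 11) = -4 m/s.

-4 m/s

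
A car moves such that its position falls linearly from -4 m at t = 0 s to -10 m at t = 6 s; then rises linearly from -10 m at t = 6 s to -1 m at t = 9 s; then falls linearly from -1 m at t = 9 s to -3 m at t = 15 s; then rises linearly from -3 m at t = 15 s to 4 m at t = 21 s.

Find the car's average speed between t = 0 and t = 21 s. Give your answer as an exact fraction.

8/7 m/s

Average speed = (total path length)/(elapsed time); on a piecewise-linear x-t graph the path length is Σ|Δx|.
0–6 s: |Δx| = |-10 − -4| = 6 m
6–9 s: |Δx| = |-1 − -10| = 9 m
9–15 s: |Δx| = |-3 − -1| = 2 m
15–21 s: |Δx| = |4 − -3| = 7 m
Total path = 24 m; average speed = 24/21 = 8/7 m/s.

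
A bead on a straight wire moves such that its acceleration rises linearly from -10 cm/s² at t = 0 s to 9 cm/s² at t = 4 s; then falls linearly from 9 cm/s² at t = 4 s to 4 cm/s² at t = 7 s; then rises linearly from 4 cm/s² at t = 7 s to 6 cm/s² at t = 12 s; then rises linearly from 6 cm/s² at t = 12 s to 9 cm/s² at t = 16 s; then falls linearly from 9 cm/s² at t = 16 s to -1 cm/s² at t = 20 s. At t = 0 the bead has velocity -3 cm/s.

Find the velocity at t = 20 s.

85.5 cm/s

Δv equals the area under the a-t graph; then v = v₀ + Δv.
0–4 s: ½(-10 + 9)(4) = -2 cm/s
4–7 s: ½(9 + 4)(3) = 19.5 cm/s
7–12 s: ½(4 + 6)(5) = 25 cm/s
12–16 s: ½(6 + 9)(4) = 30 cm/s
16–20 s: ½(9 + -1)(4) = 16 cm/s
Δv = 88.5 cm/s, so v(20) = -3 + (88.5) = 85.5 cm/s.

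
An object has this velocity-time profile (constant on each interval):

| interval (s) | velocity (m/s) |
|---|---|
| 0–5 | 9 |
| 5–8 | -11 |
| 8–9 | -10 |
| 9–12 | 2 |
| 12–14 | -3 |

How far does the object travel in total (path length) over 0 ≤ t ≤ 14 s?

100 m

Total distance travelled is ∫|v| dt — sum the magnitudes of each area piece.
0–5 s: |9| × 5 = 45 m
5–8 s: |-11| × 3 = 33 m
8–9 s: |-10| × 1 = 10 m
9–12 s: |2| × 3 = 6 m
12–14 s: |-3| × 2 = 6 m
Total distance = 100 m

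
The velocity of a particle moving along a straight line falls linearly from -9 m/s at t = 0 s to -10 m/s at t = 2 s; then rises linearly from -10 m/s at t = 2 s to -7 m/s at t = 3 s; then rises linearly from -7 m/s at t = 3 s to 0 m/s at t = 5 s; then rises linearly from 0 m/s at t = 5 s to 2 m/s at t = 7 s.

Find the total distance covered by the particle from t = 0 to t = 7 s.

Total distance travelled is ∫|v| dt — sum the magnitudes of each area piece.
0–2 s: |½(-9 + -10)(2)| = 19 m
2–3 s: |½(-10 + -7)(1)| = 8.5 m
3–5 s: |½(-7 + 0)(2)| = 7 m
5–7 s: |½(0 + 2)(2)| = 2 m
Total distance = 36.5 m

36.5 m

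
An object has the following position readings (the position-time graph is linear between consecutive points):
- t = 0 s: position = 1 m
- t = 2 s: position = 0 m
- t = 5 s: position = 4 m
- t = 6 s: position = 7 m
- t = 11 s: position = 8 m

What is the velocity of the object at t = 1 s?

-0.5 m/s

Velocity is the slope of the x-t graph on 0–2 s: (0 − 1)/(2 − 0) = -0.5 m/s.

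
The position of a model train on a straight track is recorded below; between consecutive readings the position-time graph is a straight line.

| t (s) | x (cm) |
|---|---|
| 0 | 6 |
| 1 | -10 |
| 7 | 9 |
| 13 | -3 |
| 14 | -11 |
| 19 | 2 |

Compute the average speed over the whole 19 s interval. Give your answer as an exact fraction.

68/19 cm/s

Average speed = (total path length)/(elapsed time); on a piecewise-linear x-t graph the path length is Σ|Δx|.
0–1 s: |Δx| = |-10 − 6| = 16 cm
1–7 s: |Δx| = |9 − -10| = 19 cm
7–13 s: |Δx| = |-3 − 9| = 12 cm
13–14 s: |Δx| = |-11 − -3| = 8 cm
14–19 s: |Δx| = |2 − -11| = 13 cm
Total path = 68 cm; average speed = 68/19 = 68/19 cm/s.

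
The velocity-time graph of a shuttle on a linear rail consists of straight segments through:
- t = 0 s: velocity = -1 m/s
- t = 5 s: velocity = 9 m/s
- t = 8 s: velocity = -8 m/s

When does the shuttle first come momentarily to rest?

v changes sign on 0–5 s (from -1 to 9); the graph is linear there, so v = 0 at t = 0 + (1)·(5 − 0)/(9 − -1) = 0.5 s.

t = 0.5 s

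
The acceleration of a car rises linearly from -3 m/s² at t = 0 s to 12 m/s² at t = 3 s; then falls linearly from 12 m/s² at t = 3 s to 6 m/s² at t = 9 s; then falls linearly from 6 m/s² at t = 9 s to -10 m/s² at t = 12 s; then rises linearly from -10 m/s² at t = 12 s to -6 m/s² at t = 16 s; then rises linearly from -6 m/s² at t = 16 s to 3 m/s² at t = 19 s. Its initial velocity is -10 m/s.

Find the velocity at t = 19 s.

15 m/s

Δv equals the area under the a-t graph; then v = v₀ + Δv.
0–3 s: ½(-3 + 12)(3) = 13.5 m/s
3–9 s: ½(12 + 6)(6) = 54 m/s
9–12 s: ½(6 + -10)(3) = -6 m/s
12–16 s: ½(-10 + -6)(4) = -32 m/s
16–19 s: ½(-6 + 3)(3) = -4.5 m/s
Δv = 25 m/s, so v(19) = -10 + (25) = 15 m/s.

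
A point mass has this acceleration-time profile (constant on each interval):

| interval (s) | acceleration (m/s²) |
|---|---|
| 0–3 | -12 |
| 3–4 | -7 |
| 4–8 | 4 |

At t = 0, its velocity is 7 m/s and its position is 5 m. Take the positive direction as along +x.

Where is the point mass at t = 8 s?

On each constant-a segment, Δv = aΔt and Δx = v₀Δt + ½aΔt²; chain segment to segment.
0–3 s: v starts 7 m/s; Δx = 7·3 + ½·-12·3² = -33 m; v ends -29 m/s.
3–4 s: v starts -29 m/s; Δx = -29·1 + ½·-7·1² = -32.5 m; v ends -36 m/s.
4–8 s: v starts -36 m/s; Δx = -36·4 + ½·4·4² = -112 m; v ends -20 m/s.
x(8) = 5 + Σ Δx = -172.5 m.

-172.5 m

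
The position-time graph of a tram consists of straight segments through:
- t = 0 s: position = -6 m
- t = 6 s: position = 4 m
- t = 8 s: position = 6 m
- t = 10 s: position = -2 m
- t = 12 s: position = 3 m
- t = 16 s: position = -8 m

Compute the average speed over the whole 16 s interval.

Average speed = (total path length)/(elapsed time); on a piecewise-linear x-t graph the path length is Σ|Δx|.
0–6 s: |Δx| = |4 − -6| = 10 m
6–8 s: |Δx| = |6 − 4| = 2 m
8–10 s: |Δx| = |-2 − 6| = 8 m
10–12 s: |Δx| = |3 − -2| = 5 m
12–16 s: |Δx| = |-8 − 3| = 11 m
Total path = 36 m; average speed = 36/16 = 2.25 m/s.

2.25 m/s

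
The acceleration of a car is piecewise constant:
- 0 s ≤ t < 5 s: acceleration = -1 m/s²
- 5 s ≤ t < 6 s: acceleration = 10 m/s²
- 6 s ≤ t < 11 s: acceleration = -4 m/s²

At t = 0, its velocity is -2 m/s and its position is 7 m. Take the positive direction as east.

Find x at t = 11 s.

-52.5 m

On each constant-a segment, Δv = aΔt and Δx = v₀Δt + ½aΔt²; chain segment to segment.
0–5 s: v starts -2 m/s; Δx = -2·5 + ½·-1·5² = -22.5 m; v ends -7 m/s.
5–6 s: v starts -7 m/s; Δx = -7·1 + ½·10·1² = -2 m; v ends 3 m/s.
6–11 s: v starts 3 m/s; Δx = 3·5 + ½·-4·5² = -35 m; v ends -17 m/s.
x(11) = 7 + Σ Δx = -52.5 m.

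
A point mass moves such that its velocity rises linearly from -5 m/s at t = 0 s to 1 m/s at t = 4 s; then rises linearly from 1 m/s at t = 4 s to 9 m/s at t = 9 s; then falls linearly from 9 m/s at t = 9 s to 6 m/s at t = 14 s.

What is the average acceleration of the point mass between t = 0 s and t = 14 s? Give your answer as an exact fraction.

Average acceleration = Δv/Δt = (6 − -5)/(14 − 0) = 11/14 m/s².

11/14 m/s²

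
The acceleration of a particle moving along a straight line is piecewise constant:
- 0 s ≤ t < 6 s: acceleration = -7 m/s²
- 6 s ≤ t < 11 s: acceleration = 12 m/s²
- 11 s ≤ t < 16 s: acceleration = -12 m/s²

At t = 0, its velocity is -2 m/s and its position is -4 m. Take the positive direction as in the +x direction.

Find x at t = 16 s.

On each constant-a segment, Δv = aΔt and Δx = v₀Δt + ½aΔt²; chain segment to segment.
0–6 s: v starts -2 m/s; Δx = -2·6 + ½·-7·6² = -138 m; v ends -44 m/s.
6–11 s: v starts -44 m/s; Δx = -44·5 + ½·12·5² = -70 m; v ends 16 m/s.
11–16 s: v starts 16 m/s; Δx = 16·5 + ½·-12·5² = -70 m; v ends -44 m/s.
x(16) = -4 + Σ Δx = -282 m.

-282 m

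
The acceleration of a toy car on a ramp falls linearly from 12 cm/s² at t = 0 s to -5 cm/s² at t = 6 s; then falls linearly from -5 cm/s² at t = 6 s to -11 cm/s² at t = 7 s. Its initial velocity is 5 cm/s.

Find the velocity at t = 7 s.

Δv equals the area under the a-t graph; then v = v₀ + Δv.
0–6 s: ½(12 + -5)(6) = 21 cm/s
6–7 s: ½(-5 + -11)(1) = -8 cm/s
Δv = 13 cm/s, so v(7) = 5 + (13) = 18 cm/s.

18 cm/s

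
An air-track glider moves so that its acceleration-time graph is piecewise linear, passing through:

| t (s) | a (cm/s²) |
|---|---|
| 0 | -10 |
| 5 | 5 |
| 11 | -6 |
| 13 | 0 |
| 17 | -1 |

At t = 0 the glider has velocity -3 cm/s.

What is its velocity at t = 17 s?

Δv equals the area under the a-t graph; then v = v₀ + Δv.
0–5 s: ½(-10 + 5)(5) = -12.5 cm/s
5–11 s: ½(5 + -6)(6) = -3 cm/s
11–13 s: ½(-6 + 0)(2) = -6 cm/s
13–17 s: ½(0 + -1)(4) = -2 cm/s
Δv = -23.5 cm/s, so v(17) = -3 + (-23.5) = -26.5 cm/s.

-26.5 cm/s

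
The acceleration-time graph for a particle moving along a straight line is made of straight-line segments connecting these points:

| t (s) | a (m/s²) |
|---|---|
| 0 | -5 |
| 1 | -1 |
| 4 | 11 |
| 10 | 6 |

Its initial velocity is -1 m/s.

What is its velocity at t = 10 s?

62 m/s

Δv equals the area under the a-t graph; then v = v₀ + Δv.
0–1 s: ½(-5 + -1)(1) = -3 m/s
1–4 s: ½(-1 + 11)(3) = 15 m/s
4–10 s: ½(11 + 6)(6) = 51 m/s
Δv = 63 m/s, so v(10) = -1 + (63) = 62 m/s.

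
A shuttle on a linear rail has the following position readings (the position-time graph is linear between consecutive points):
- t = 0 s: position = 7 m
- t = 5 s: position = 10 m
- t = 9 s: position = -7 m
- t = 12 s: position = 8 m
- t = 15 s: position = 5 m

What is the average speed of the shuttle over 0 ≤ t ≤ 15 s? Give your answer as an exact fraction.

Average speed = (total path length)/(elapsed time); on a piecewise-linear x-t graph the path length is Σ|Δx|.
0–5 s: |Δx| = |10 − 7| = 3 m
5–9 s: |Δx| = |-7 − 10| = 17 m
9–12 s: |Δx| = |8 − -7| = 15 m
12–15 s: |Δx| = |5 − 8| = 3 m
Total path = 38 m; average speed = 38/15 = 38/15 m/s.

38/15 m/s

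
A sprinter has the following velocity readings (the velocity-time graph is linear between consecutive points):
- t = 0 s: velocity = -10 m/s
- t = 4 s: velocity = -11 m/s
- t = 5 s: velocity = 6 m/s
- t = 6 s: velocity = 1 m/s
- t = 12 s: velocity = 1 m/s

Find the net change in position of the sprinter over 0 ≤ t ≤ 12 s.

-35 m

Net displacement equals the area under the velocity-time graph (areas below the axis count negative).
0–4 s: ½(-10 + -11)(4) = -42 m
4–5 s: ½(-11 + 6)(1) = -2.5 m
5–6 s: ½(6 + 1)(1) = 3.5 m
6–12 s: 1 × 6 = 6 m
Net displacement = -35 m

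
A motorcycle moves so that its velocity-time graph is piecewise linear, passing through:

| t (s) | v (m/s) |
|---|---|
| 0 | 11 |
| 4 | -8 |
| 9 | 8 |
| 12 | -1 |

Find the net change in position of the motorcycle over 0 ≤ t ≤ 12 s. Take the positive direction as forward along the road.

16.5 m

Net displacement equals the area under the velocity-time graph (areas below the axis count negative).
0–4 s: ½(11 + -8)(4) = 6 m
4–9 s: ½(-8 + 8)(5) = 0 m
9–12 s: ½(8 + -1)(3) = 10.5 m
Net displacement = 16.5 m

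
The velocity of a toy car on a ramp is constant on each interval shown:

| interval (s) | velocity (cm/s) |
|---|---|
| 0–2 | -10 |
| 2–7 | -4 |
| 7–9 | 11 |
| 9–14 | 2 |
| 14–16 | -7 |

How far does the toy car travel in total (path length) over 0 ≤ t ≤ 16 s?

86 cm

Total distance travelled is ∫|v| dt — sum the magnitudes of each area piece.
0–2 s: |-10| × 2 = 20 cm
2–7 s: |-4| × 5 = 20 cm
7–9 s: |11| × 2 = 22 cm
9–14 s: |2| × 5 = 10 cm
14–16 s: |-7| × 2 = 14 cm
Total distance = 86 cm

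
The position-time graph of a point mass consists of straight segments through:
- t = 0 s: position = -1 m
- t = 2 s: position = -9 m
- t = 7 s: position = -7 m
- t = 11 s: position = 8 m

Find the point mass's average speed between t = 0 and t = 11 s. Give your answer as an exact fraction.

25/11 m/s

Average speed = (total path length)/(elapsed time); on a piecewise-linear x-t graph the path length is Σ|Δx|.
0–2 s: |Δx| = |-9 − -1| = 8 m
2–7 s: |Δx| = |-7 − -9| = 2 m
7–11 s: |Δx| = |8 − -7| = 15 m
Total path = 25 m; average speed = 25/11 = 25/11 m/s.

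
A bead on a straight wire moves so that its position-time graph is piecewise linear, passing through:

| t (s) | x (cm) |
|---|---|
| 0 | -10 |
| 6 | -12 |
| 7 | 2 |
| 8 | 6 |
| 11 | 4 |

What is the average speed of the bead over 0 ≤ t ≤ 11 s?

Average speed = (total path length)/(elapsed time); on a piecewise-linear x-t graph the path length is Σ|Δx|.
0–6 s: |Δx| = |-12 − -10| = 2 cm
6–7 s: |Δx| = |2 − -12| = 14 cm
7–8 s: |Δx| = |6 − 2| = 4 cm
8–11 s: |Δx| = |4 − 6| = 2 cm
Total path = 22 cm; average speed = 22/11 = 2 cm/s.

2 cm/s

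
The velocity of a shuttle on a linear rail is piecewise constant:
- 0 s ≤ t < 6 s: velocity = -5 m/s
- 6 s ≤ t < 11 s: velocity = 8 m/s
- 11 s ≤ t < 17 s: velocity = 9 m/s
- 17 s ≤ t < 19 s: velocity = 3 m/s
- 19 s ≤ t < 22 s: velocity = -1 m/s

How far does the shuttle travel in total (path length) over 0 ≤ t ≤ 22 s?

133 m

Distance (not displacement) is the total path length: add the absolute areas under v-t.
0–6 s: |-5| × 6 = 30 m
6–11 s: |8| × 5 = 40 m
11–17 s: |9| × 6 = 54 m
17–19 s: |3| × 2 = 6 m
19–22 s: |-1| × 3 = 3 m
Total distance = 133 m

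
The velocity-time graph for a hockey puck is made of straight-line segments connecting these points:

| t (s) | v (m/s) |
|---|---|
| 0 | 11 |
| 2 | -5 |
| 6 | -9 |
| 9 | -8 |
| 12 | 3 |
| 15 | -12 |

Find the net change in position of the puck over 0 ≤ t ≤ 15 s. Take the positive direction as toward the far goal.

-68.5 m

Net displacement equals the area under the velocity-time graph (areas below the axis count negative).
0–2 s: ½(11 + -5)(2) = 6 m
2–6 s: ½(-5 + -9)(4) = -28 m
6–9 s: ½(-9 + -8)(3) = -25.5 m
9–12 s: ½(-8 + 3)(3) = -7.5 m
12–15 s: ½(3 + -12)(3) = -13.5 m
Net displacement = -68.5 m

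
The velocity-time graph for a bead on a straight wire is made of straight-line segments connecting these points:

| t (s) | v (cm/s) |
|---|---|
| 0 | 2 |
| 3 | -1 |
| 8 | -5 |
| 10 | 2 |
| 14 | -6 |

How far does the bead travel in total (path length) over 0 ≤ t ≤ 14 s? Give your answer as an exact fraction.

443/14 cm

Distance (not displacement) is the total path length: add the absolute areas under v-t.
0–3 s: v = 0 at t = 2 s; triangle areas 2 + 0.5 = 2.5 cm
3–8 s: |½(-1 + -5)(5)| = 15 cm
8–10 s: v = 0 at t = 66/7 s; triangle areas 25/7 + 4/7 = 29/7 cm
10–14 s: v = 0 at t = 11 s; triangle areas 1 + 9 = 10 cm
Total distance = 443/14 cm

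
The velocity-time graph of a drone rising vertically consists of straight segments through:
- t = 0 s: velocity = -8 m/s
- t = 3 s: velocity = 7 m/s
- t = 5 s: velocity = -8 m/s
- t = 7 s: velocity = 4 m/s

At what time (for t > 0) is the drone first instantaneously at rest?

v changes sign on 0–3 s (from -8 to 7); the graph is linear there, so v = 0 at t = 0 + (8)·(3 − 0)/(7 − -8) = 1.6 s.

t = 1.6 s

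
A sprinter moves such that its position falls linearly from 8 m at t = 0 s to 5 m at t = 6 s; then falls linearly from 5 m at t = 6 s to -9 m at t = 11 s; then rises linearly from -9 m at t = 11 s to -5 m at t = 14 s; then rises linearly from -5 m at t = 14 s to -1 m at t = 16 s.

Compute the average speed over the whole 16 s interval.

1.5625 m/s

Average speed = (total path length)/(elapsed time); on a piecewise-linear x-t graph the path length is Σ|Δx|.
0–6 s: |Δx| = |5 − 8| = 3 m
6–11 s: |Δx| = |-9 − 5| = 14 m
11–14 s: |Δx| = |-5 − -9| = 4 m
14–16 s: |Δx| = |-1 − -5| = 4 m
Total path = 25 m; average speed = 25/16 = 1.5625 m/s.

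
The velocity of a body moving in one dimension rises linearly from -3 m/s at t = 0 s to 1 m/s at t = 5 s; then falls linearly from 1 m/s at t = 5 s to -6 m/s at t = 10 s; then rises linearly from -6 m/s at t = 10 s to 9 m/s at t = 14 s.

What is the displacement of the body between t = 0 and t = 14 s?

-11.5 m

Net displacement equals the area under the velocity-time graph (areas below the axis count negative).
0–5 s: ½(-3 + 1)(5) = -5 m
5–10 s: ½(1 + -6)(5) = -12.5 m
10–14 s: ½(-6 + 9)(4) = 6 m
Net displacement = -11.5 m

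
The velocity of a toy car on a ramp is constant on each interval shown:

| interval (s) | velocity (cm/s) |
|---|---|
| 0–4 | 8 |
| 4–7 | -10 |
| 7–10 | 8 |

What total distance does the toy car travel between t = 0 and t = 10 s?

86 cm

Distance (not displacement) is the total path length: add the absolute areas under v-t.
0–4 s: |8| × 4 = 32 cm
4–7 s: |-10| × 3 = 30 cm
7–10 s: |8| × 3 = 24 cm
Total distance = 86 cm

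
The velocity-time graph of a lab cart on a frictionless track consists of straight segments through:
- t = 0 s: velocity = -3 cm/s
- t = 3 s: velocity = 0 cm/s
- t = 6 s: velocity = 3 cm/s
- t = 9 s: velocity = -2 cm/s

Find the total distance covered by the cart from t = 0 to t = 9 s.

Total distance travelled is ∫|v| dt — sum the magnitudes of each area piece.
0–3 s: |½(-3 + 0)(3)| = 4.5 cm
3–6 s: |½(0 + 3)(3)| = 4.5 cm
6–9 s: v = 0 at t = 7.8 s; triangle areas 2.7 + 1.2 = 3.9 cm
Total distance = 12.9 cm

12.9 cm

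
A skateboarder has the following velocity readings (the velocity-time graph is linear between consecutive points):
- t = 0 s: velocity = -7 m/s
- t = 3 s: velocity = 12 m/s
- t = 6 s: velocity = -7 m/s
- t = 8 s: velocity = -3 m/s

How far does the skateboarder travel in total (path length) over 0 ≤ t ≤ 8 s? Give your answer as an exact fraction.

Distance (not displacement) is the total path length: add the absolute areas under v-t.
0–3 s: v = 0 at t = 21/19 s; triangle areas 147/38 + 216/19 = 579/38 m
3–6 s: v = 0 at t = 93/19 s; triangle areas 216/19 + 147/38 = 579/38 m
6–8 s: |½(-7 + -3)(2)| = 10 m
Total distance = 769/19 m

769/19 m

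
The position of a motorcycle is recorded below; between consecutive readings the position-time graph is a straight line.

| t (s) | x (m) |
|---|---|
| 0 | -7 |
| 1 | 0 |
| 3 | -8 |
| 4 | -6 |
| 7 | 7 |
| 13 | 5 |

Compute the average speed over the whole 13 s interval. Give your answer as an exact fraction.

32/13 m/s

Average speed = (total path length)/(elapsed time); on a piecewise-linear x-t graph the path length is Σ|Δx|.
0–1 s: |Δx| = |0 − -7| = 7 m
1–3 s: |Δx| = |-8 − 0| = 8 m
3–4 s: |Δx| = |-6 − -8| = 2 m
4–7 s: |Δx| = |7 − -6| = 13 m
7–13 s: |Δx| = |5 − 7| = 2 m
Total path = 32 m; average speed = 32/13 = 32/13 m/s.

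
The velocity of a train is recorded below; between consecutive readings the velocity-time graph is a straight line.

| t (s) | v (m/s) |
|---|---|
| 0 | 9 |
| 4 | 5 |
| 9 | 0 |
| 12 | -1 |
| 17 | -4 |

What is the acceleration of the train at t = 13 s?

-0.6 m/s²

Acceleration is the slope of the v-t graph on 12–17 s: (-4 − -1)/(17 − 12) = -0.6 m/s².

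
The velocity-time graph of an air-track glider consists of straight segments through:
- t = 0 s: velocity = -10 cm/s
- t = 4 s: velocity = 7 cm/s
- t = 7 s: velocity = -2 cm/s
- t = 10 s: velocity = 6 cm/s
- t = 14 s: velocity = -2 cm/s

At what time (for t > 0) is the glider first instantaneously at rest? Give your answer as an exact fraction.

t = 40/17 s

v changes sign on 0–4 s (from -10 to 7); the graph is linear there, so v = 0 at t = 0 + (10)·(4 − 0)/(7 − -10) = 40/17 s.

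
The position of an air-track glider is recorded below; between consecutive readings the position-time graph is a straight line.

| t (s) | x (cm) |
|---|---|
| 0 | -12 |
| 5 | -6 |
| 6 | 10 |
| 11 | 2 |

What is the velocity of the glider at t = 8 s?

-1.6 cm/s

Velocity is the slope of the x-t graph on 6–11 s: (2 − 10)/(11 − 6) = -1.6 cm/s.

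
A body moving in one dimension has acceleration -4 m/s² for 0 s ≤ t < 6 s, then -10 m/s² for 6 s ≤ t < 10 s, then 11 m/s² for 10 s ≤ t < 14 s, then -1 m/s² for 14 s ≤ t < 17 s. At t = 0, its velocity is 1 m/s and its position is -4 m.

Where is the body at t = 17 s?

-467.5 m

On each constant-a segment, Δv = aΔt and Δx = v₀Δt + ½aΔt²; chain segment to segment.
0–6 s: v starts 1 m/s; Δx = 1·6 + ½·-4·6² = -66 m; v ends -23 m/s.
6–10 s: v starts -23 m/s; Δx = -23·4 + ½·-10·4² = -172 m; v ends -63 m/s.
10–14 s: v starts -63 m/s; Δx = -63·4 + ½·11·4² = -164 m; v ends -19 m/s.
14–17 s: v starts -19 m/s; Δx = -19·3 + ½·-1·3² = -61.5 m; v ends -22 m/s.
x(17) = -4 + Σ Δx = -467.5 m.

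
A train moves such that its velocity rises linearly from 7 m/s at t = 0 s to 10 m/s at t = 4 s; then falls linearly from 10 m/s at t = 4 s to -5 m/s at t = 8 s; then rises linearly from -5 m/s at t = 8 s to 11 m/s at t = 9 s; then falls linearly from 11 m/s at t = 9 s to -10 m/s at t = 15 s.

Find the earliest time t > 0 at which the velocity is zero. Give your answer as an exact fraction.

t = 20/3 s

v changes sign on 4–8 s (from 10 to -5); the graph is linear there, so v = 0 at t = 4 + (-10)·(8 − 4)/(-5 − 10) = 20/3 s.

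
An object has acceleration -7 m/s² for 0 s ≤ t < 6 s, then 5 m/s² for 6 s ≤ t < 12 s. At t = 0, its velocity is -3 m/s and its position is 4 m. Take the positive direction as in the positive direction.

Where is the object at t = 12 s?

-320 m

On each constant-a segment, Δv = aΔt and Δx = v₀Δt + ½aΔt²; chain segment to segment.
0–6 s: v starts -3 m/s; Δx = -3·6 + ½·-7·6² = -144 m; v ends -45 m/s.
6–12 s: v starts -45 m/s; Δx = -45·6 + ½·5·6² = -180 m; v ends -15 m/s.
x(12) = 4 + Σ Δx = -320 m.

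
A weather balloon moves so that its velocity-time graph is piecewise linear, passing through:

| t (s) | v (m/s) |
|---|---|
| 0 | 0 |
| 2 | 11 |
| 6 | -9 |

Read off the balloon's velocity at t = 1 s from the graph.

5.5 m/s

On 0–2 s the graph is linear from 0 to 11 m/s: v(1) = 0 + (11 − 0)·(1 − 0)/(2 − 0) = 5.5 m/s.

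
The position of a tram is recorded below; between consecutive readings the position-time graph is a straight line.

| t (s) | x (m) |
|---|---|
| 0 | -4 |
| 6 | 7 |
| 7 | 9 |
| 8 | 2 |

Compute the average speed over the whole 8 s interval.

2.5 m/s

Average speed = (total path length)/(elapsed time); on a piecewise-linear x-t graph the path length is Σ|Δx|.
0–6 s: |Δx| = |7 − -4| = 11 m
6–7 s: |Δx| = |9 − 7| = 2 m
7–8 s: |Δx| = |2 − 9| = 7 m
Total path = 20 m; average speed = 20/8 = 2.5 m/s.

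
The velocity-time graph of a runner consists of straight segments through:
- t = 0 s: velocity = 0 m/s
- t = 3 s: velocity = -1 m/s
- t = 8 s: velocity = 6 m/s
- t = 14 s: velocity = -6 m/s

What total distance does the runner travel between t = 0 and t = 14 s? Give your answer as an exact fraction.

229/7 m

Total distance travelled is ∫|v| dt — sum the magnitudes of each area piece.
0–3 s: |½(0 + -1)(3)| = 1.5 m
3–8 s: v = 0 at t = 26/7 s; triangle areas 5/14 + 90/7 = 185/14 m
8–14 s: v = 0 at t = 11 s; triangle areas 9 + 9 = 18 m
Total distance = 229/7 m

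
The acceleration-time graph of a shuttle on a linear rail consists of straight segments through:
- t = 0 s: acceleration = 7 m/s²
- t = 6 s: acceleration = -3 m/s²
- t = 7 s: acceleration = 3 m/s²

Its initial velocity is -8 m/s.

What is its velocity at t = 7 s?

4 m/s

Δv equals the area under the a-t graph; then v = v₀ + Δv.
0–6 s: ½(7 + -3)(6) = 12 m/s
6–7 s: ½(-3 + 3)(1) = 0 m/s
Δv = 12 m/s, so v(7) = -8 + (12) = 4 m/s.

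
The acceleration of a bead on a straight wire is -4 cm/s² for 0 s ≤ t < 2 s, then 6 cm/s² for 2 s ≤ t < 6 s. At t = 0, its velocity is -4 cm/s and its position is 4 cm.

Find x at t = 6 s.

-12 cm

On each constant-a segment, Δv = aΔt and Δx = v₀Δt + ½aΔt²; chain segment to segment.
0–2 s: v starts -4 cm/s; Δx = -4·2 + ½·-4·2² = -16 cm; v ends -12 cm/s.
2–6 s: v starts -12 cm/s; Δx = -12·4 + ½·6·4² = 0 cm; v ends 12 cm/s.
x(6) = 4 + Σ Δx = -12 cm.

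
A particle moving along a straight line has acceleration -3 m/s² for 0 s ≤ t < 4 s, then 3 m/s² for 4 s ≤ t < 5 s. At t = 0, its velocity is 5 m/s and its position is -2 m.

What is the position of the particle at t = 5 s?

-11.5 m

On each constant-a segment, Δv = aΔt and Δx = v₀Δt + ½aΔt²; chain segment to segment.
0–4 s: v starts 5 m/s; Δx = 5·4 + ½·-3·4² = -4 m; v ends -7 m/s.
4–5 s: v starts -7 m/s; Δx = -7·1 + ½·3·1² = -5.5 m; v ends -4 m/s.
x(5) = -2 + Σ Δx = -11.5 m.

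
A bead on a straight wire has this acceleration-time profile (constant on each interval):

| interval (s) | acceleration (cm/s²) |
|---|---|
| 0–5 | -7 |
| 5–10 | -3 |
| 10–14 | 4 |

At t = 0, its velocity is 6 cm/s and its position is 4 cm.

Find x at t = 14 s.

-380 cm

On each constant-a segment, Δv = aΔt and Δx = v₀Δt + ½aΔt²; chain segment to segment.
0–5 s: v starts 6 cm/s; Δx = 6·5 + ½·-7·5² = -57.5 cm; v ends -29 cm/s.
5–10 s: v starts -29 cm/s; Δx = -29·5 + ½·-3·5² = -182.5 cm; v ends -44 cm/s.
10–14 s: v starts -44 cm/s; Δx = -44·4 + ½·4·4² = -144 cm; v ends -28 cm/s.
x(14) = 4 + Σ Δx = -380 cm.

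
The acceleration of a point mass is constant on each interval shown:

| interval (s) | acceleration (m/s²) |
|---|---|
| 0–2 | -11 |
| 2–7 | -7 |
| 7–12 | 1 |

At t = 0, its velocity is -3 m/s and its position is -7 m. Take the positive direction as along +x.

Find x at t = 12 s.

On each constant-a segment, Δv = aΔt and Δx = v₀Δt + ½aΔt²; chain segment to segment.
0–2 s: v starts -3 m/s; Δx = -3·2 + ½·-11·2² = -28 m; v ends -25 m/s.
2–7 s: v starts -25 m/s; Δx = -25·5 + ½·-7·5² = -212.5 m; v ends -60 m/s.
7–12 s: v starts -60 m/s; Δx = -60·5 + ½·1·5² = -287.5 m; v ends -55 m/s.
x(12) = -7 + Σ Δx = -535 m.

-535 m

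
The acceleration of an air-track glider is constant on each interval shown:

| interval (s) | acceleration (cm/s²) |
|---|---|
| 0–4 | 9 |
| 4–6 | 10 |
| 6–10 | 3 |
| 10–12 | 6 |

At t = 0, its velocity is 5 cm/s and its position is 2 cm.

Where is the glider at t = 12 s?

On each constant-a segment, Δv = aΔt and Δx = v₀Δt + ½aΔt²; chain segment to segment.
0–4 s: v starts 5 cm/s; Δx = 5·4 + ½·9·4² = 92 cm; v ends 41 cm/s.
4–6 s: v starts 41 cm/s; Δx = 41·2 + ½·10·2² = 102 cm; v ends 61 cm/s.
6–10 s: v starts 61 cm/s; Δx = 61·4 + ½·3·4² = 268 cm; v ends 73 cm/s.
10–12 s: v starts 73 cm/s; Δx = 73·2 + ½·6·2² = 158 cm; v ends 85 cm/s.
x(12) = 2 + Σ Δx = 622 cm.

622 cm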